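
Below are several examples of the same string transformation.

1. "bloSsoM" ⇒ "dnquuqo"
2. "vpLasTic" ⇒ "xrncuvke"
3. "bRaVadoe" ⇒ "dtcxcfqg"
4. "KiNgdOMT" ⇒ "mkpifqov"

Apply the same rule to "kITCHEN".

mkvejgp

Rule — shift every letter 2 places forward in the alphabet (wrapping around), then convert every letter to lowercase.
Starting from "kITCHEN": after the first operation, "mKVEJGP"; after the second, "mkvejgp".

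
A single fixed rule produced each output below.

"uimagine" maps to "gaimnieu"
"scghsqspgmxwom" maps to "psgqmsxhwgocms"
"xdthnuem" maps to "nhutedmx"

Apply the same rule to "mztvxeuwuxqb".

uewxuvxtqzbm

The pattern: swap the front and back halves of the string, then take characters alternately from the front and the back (1st, last, 2nd, 2nd-last, ...).
"mztvxeuwuxqb" → "uwuxqbmztvxe" → "uewxuvxtqzbm".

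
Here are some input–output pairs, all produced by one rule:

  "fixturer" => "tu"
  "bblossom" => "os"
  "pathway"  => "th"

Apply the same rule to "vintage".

nt

In each case the input is transformed by: move the last 3 characters to the front (rotate right by 3), then keep only the last 2 characters.
So "vintage" becomes "nt".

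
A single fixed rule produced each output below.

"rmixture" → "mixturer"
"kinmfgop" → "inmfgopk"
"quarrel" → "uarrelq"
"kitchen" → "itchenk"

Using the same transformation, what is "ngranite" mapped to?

Looking at the pairs, the operation is to move the first character to the end.
"ngranite" → "graniten".

graniten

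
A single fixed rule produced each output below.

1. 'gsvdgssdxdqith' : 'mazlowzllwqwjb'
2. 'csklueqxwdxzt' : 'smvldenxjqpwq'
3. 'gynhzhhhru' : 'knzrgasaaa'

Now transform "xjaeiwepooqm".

Each output is the input with this applied: shift every letter 7 places backward in the alphabet (wrapping around), then move the last 2 characters to the front (rotate right by 2).
For "xjaeiwepooqm", step one produces "qctxbpxihhjf"; step two turns that into "jfqctxbpxihh".

jfqctxbpxihh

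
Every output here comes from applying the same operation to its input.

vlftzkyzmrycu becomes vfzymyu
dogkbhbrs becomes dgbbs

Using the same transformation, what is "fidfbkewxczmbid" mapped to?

fdbexzbd

Each output is the input with this applied: keep every other character starting from the first (positions 1st, 3rd, 5th, ...).
For "fidfbkewxczmbid" the result is "fdbexzbd".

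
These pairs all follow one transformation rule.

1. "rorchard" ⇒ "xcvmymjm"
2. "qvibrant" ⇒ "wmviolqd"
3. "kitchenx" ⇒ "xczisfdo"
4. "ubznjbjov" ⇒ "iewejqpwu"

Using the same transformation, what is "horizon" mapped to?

The rule is to shift every letter 5 places backward in the alphabet (wrapping around), then move the first 3 characters to the end (rotate left by 3).
On "horizon": the first step gives "cjmduji", and the second then gives "dujicjm".

dujicjm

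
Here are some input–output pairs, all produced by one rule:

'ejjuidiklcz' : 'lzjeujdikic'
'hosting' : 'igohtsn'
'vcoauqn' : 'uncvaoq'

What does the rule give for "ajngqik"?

qkjagni

The transformation: swap each adjacent pair of characters (1↔2, 3↔4, ...), then move the last 2 characters to the front (rotate right by 2).
Working it through for "ajngqik": intermediate "jagniqk", final "qkjagni".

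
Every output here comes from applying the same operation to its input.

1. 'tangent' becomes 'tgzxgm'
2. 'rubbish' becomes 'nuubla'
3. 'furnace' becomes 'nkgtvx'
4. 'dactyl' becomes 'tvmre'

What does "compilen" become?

Rule — shift every letter 7 places backward in the alphabet (wrapping around), then delete the first character.
For "compilen" the result is "hfibexg".

hfibexg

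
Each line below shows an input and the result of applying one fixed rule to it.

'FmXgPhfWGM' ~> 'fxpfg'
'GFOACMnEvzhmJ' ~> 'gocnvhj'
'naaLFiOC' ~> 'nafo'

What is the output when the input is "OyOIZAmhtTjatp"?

oozmtjt

Rule — keep every other character starting from the first (positions 1st, 3rd, 5th, ...), then convert every letter to lowercase.
For "OyOIZAmhtTjatp", step one produces "OOZmtjt"; step two turns that into "oozmtjt".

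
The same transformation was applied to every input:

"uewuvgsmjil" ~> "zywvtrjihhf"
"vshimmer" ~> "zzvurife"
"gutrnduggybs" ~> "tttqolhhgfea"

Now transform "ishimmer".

zzvvurfe

Looking at the pairs, the operation is to shift every letter 13 places forward in the alphabet (wrapping around) — i.e. ROT13, then sort the characters into reverse alphabetical order.
Working it through for "ishimmer": intermediate "vfuvzzre", final "zzvvurfe".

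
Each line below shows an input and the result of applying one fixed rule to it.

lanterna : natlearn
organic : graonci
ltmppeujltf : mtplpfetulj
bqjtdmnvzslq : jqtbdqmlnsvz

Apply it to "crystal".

Rule — move the first 2 characters to the end (rotate left by 2), then take characters alternately from the front and the back (1st, last, 2nd, 2nd-last, ...).
On "crystal": the first step gives "ystalcr", and the second then gives "yrsctla".

yrsctla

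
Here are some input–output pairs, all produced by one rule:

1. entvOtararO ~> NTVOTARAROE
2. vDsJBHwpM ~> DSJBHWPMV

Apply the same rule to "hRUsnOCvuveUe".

Each output is the input with this applied: move the first character to the end, then convert every letter to uppercase.
"hRUsnOCvuveUe" → "RUsnOCvuveUeh" → "RUSNOCVUVEUEH".
(Check on "entvOtararO": → "ntvOtararOe" → "NTVOTARAROE" ✓)

RUSNOCVUVEUEH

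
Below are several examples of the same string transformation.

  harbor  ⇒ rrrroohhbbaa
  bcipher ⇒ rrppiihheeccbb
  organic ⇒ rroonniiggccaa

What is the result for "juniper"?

uurrppnnjjiiee

Each output is the input with this applied: sort the characters into reverse alphabetical order, then double every character.
Applying both steps to "juniper": "urpnjie", then "uurrppnnjjiiee".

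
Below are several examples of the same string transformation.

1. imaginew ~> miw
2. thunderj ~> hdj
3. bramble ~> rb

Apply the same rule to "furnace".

The transformation: keep one character in every 3, starting at position 2 (positions 2nd, 5th, 8th, ...).
Doing the same to "furnace": "ua".

ua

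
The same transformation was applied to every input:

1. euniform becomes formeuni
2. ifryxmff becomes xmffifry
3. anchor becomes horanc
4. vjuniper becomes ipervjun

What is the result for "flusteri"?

Each output is the input with this applied: swap the front and back halves of the string.
"flusteri" → "teriflus".

teriflus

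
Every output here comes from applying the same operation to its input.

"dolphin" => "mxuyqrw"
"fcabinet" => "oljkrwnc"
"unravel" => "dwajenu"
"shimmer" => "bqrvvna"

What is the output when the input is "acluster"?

Looking at the pairs, the operation is to shift every letter 9 places forward in the alphabet (wrapping around).
For "acluster" the result is "jludbcna".

jludbcna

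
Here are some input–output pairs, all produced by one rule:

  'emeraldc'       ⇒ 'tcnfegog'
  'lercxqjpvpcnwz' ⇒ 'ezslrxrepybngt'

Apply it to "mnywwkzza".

The rule is to shift every letter 2 places forward in the alphabet (wrapping around), then move the first 3 characters to the end (rotate left by 3).
For "mnywwkzza", step one produces "opayymbbc"; step two turns that into "yymbbcopa".
(Check on "lercxqjpvpcnwz": → "ngtezslrxrepyb" → "ezslrxrepybngt" ✓)

yymbbcopa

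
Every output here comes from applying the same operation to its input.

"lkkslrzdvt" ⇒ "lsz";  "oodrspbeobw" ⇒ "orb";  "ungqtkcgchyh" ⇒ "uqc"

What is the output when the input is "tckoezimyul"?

Each output is the input with this applied: delete the last 3 characters, then keep one character in every 3, starting at position 1 (positions 1st, 4th, 7th, ...).
"tckoezimyul" → "tckoezim" → "toi".
(Check on "lkkslrzdvt": → "lkkslrz" → "lsz" ✓)

toi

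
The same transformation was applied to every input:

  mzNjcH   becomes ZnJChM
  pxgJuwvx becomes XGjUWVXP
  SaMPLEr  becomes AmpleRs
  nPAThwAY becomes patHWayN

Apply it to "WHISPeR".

In each case the input is transformed by: flip the case of every letter, then move the first character to the end.
Starting from "WHISPeR": after the first operation, "whispEr"; after the second, "hispErw".

hispErw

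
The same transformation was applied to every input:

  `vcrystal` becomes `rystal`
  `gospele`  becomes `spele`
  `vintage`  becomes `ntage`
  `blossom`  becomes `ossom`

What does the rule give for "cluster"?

Looking at the pairs, the operation is to delete the first 2 characters.
So "cluster" becomes "uster".

uster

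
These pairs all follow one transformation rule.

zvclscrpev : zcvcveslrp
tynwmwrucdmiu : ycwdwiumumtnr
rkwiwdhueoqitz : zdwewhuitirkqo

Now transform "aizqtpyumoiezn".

The transformation: sort the characters into reverse alphabetical order, then take characters alternately from the front and the back (1st, last, 2nd, 2nd-last, ...).
Starting from "aizqtpyumoiezn": after the first operation, "zzyutqponmiiea"; after the second, "zazeyiuitmqnpo".

zazeyiuitmqnpo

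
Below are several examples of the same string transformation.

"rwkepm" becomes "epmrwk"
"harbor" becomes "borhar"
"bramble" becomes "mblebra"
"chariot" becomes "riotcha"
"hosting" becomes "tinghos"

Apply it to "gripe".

In each case the input is transformed by: move the first 3 characters to the end (rotate left by 3).
On "gripe" that produces "pegri".

pegri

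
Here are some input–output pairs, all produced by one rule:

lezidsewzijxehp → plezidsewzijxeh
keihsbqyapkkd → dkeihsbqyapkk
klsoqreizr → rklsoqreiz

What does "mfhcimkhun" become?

nmfhcimkhu

What's happening: move the last character to the front.
On "mfhcimkhun" that produces "nmfhcimkhu".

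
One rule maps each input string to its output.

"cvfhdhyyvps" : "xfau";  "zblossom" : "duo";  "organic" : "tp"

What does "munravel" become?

The transformation: shift every letter 2 places forward in the alphabet (wrapping around), then keep one character in every 3, starting at position 2 (positions 2nd, 5th, 8th, ...).
Working it through for "munravel": intermediate "owptcxgn", final "wcn".

wcn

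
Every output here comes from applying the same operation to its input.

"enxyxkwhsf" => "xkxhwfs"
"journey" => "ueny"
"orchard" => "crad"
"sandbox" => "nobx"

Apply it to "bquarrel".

The rule is to swap each adjacent pair of characters (1↔2, 3↔4, ...), then delete the first 3 characters.
Starting from "bquarrel": after the first operation, "qbaurrle"; after the second, "urrle".

urrle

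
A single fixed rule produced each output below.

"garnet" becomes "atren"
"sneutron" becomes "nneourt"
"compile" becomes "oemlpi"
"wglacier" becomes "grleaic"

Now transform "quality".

The rule is to delete the first character, then take characters alternately from the front and the back (1st, last, 2nd, 2nd-last, ...).
Starting from "quality": after the first operation, "uality"; after the second, "uyatli".

uyatli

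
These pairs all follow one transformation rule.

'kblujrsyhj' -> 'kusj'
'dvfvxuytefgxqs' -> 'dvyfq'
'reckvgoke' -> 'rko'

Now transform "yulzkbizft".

yzit

The rule is to keep one character in every 3, starting at position 1 (positions 1st, 4th, 7th, ...).
Doing the same to "yulzkbizft": "yzit".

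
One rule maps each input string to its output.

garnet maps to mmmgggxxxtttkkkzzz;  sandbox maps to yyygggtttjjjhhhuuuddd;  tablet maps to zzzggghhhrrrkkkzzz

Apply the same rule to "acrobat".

gggiiixxxuuuhhhgggzzz

Looking at the pairs, the operation is to shift every letter 6 places forward in the alphabet (wrapping around), then repeat every character 3 times.
"acrobat" → "gixuhgz" → "gggiiixxxuuuhhhgggzzz".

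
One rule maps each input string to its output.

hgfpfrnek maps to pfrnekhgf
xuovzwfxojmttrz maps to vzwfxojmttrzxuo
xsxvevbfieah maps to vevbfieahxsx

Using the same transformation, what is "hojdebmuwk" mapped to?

debmuwkhoj

The transformation: move the first 3 characters to the end (rotate left by 3).
So "hojdebmuwk" becomes "debmuwkhoj".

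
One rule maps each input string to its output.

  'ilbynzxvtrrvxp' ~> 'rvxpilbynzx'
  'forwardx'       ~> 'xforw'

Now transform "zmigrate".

Looking at the pairs, the operation is to swap the front and back halves of the string, then delete the first 3 characters.
Working it through for "zmigrate": intermediate "ratezmig", final "ezmig".

ezmig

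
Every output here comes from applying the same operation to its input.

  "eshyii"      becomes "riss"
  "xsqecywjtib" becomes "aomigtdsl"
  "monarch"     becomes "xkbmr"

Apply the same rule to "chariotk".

In each case the input is transformed by: shift every letter 10 places forward in the alphabet (wrapping around), then delete the first 2 characters.
Applying both steps to "chariotk": "mrkbsydu", then "kbsydu".

kbsydu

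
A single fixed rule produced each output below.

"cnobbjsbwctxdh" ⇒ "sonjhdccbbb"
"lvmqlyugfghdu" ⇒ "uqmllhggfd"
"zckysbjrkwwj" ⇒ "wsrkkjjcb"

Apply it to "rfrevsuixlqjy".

In each case the input is transformed by: sort the characters into reverse alphabetical order, then delete the first 3 characters.
Doing the same to "rfrevsuixlqjy": "usrrqljife".

usrrqljife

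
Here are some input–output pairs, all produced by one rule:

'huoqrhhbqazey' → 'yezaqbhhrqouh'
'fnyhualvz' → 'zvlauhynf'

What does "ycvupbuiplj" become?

jlpiubpuvcy

Looking at the pairs, the operation is to reverse the string.
So "ycvupbuiplj" becomes "jlpiubpuvcy".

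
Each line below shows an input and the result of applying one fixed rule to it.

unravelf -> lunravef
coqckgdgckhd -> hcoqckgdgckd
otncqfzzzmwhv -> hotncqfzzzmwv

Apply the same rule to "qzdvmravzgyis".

iqzdvmravzgys

Each output is the input with this applied: move the last character to the front, then swap the first and last characters.
For "qzdvmravzgyis", step one produces "sqzdvmravzgyi"; step two turns that into "iqzdvmravzgys".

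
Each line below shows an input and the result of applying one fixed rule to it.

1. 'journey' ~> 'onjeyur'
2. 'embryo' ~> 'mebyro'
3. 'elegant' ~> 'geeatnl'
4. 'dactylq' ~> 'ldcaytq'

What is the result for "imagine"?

igeanmi

The rule is to sort the characters into reverse alphabetical order, then move the first 3 characters to the end (rotate left by 3).
Starting from "imagine": after the first operation, "nmiigea"; after the second, "igeanmi".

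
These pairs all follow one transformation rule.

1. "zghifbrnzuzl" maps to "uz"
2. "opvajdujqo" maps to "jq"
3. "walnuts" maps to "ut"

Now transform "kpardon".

In each case the input is transformed by: move the last 3 characters to the front (rotate right by 3), then keep only the first 2 characters.
For "kpardon", step one produces "donkpar"; step two turns that into "do".

do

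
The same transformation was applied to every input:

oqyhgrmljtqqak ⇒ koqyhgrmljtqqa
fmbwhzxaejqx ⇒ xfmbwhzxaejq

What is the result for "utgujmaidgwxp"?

The rule is to move the last character to the front.
Applying that to "utgujmaidgwxp" gives "putgujmaidgwx".

putgujmaidgwx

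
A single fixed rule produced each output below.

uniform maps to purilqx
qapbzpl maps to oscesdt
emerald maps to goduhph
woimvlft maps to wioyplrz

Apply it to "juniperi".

The transformation: shift every letter 3 places forward in the alphabet (wrapping around), then reverse the string.
"juniperi" → "mxqlshul" → "luhslqxm".
(Check on "woimvlft": → "zrlpyoiw" → "wioyplrz" ✓)

luhslqxm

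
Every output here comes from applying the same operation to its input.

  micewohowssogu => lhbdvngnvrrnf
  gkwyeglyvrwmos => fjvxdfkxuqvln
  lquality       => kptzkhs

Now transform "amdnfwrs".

Rule — delete the last character, then shift every letter 1 place backward in the alphabet (wrapping around).
On "amdnfwrs": the first step gives "amdnfwr", and the second then gives "zlcmevq".
(Check on "lquality": → "lqualit" → "kptzkhs" ✓)

zlcmevq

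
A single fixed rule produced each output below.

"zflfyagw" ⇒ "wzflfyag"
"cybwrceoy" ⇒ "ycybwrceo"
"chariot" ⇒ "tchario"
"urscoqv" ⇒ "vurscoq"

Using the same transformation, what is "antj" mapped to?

The rule is to move the last character to the front.
Doing the same to "antj": "jant".

jant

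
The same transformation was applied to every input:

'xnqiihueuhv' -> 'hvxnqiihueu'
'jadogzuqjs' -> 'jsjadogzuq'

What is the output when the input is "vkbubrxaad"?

advkbubrxa

In each case the input is transformed by: move the last 2 characters to the front (rotate right by 2).
On "vkbubrxaad" that produces "advkbubrxa".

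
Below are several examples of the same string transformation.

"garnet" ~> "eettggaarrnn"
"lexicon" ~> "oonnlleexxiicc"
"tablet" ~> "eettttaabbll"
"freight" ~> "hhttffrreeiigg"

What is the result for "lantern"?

Rule — move the last 2 characters to the front (rotate right by 2), then double every character.
Applying both steps to "lantern": "rnlante", then "rrnnllaannttee".

rrnnllaannttee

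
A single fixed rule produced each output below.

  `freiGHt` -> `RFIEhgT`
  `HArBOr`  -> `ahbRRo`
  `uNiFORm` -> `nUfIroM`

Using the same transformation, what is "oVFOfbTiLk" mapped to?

What's happening: swap each adjacent pair of characters (1↔2, 3↔4, ...), then flip the case of every letter.
Applying both steps to "oVFOfbTiLk": "VoOFbfiTkL", then "vOofBFItKl".

vOofBFItKl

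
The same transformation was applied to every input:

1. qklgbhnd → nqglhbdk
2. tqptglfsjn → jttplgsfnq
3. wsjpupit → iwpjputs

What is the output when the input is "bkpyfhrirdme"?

mbyphfirdrek

Looking at the pairs, the operation is to swap each adjacent pair of characters (1↔2, 3↔4, ...), then swap the first and last characters.
"bkpyfhrirdme" → "kbyphfirdrem" → "mbyphfirdrek".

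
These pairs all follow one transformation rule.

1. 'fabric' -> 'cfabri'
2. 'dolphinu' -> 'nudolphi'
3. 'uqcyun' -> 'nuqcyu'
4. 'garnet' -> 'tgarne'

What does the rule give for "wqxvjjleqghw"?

The rule is to move the first 2 characters to the end (rotate left by 2), then swap the front and back halves of the string.
"wqxvjjleqghw" → "xvjjleqghwwq" → "qghwwqxvjjle".

qghwwqxvjjle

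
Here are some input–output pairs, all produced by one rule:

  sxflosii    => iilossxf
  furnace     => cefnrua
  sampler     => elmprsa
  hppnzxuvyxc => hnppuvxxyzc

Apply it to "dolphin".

In each case the input is transformed by: sort the characters into alphabetical order, then move the first character to the end.
For "dolphin" the result is "hilnopd".

hilnopd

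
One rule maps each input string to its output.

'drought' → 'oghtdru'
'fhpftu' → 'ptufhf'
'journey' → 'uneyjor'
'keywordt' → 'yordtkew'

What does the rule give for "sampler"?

mlersap

What's happening: move the first 3 characters to the end (rotate left by 3), then swap the first and last characters.
"sampler" → "plersam" → "mlersap".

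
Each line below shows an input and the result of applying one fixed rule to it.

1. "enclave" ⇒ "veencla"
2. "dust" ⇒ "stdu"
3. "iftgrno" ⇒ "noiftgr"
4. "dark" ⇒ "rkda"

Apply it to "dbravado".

The rule is to move the last 2 characters to the front (rotate right by 2).
"dbravado" → "dodbrava".

dodbrava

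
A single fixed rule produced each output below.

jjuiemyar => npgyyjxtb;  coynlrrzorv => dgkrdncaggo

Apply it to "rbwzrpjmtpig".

The rule is to shift every letter 11 places backward in the alphabet (wrapping around), then move the last 3 characters to the front (rotate right by 3).
Working it through for "rbwzrpjmtpig": intermediate "gqlogeybiexv", final "exvgqlogeybi".

exvgqlogeybi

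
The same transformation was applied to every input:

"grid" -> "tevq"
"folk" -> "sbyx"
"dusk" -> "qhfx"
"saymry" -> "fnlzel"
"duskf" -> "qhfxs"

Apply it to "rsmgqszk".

efztdfmx

Rule — shift every letter 13 places forward in the alphabet (wrapping around) — i.e. ROT13.
So "rsmgqszk" becomes "efztdfmx".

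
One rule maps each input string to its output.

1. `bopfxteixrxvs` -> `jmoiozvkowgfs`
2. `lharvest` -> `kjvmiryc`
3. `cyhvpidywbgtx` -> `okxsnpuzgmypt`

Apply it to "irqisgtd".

ukxjzhiz

Looking at the pairs, the operation is to reverse the string, then shift every letter 9 places backward in the alphabet (wrapping around).
For "irqisgtd", step one produces "dtgsiqri"; step two turns that into "ukxjzhiz".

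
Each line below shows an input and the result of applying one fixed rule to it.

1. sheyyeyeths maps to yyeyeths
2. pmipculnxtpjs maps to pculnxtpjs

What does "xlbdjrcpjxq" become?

In each case the input is transformed by: delete the first 3 characters.
For "xlbdjrcpjxq" the result is "djrcpjxq".

djrcpjxq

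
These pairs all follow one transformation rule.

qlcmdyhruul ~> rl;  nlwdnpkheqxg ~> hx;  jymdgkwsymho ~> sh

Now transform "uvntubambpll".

The rule is to keep one character in every 3, starting at position 2 (positions 2nd, 5th, 8th, ...), then keep only the last 2 characters.
So "uvntubambpll" becomes "ml".

ml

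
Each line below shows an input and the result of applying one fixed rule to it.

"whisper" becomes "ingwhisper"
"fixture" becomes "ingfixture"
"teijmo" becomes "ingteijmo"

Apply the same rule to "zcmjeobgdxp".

In each case the input is transformed by: prepend "ing".
So "zcmjeobgdxp" becomes "ingzcmjeobgdxp".

ingzcmjeobgdxp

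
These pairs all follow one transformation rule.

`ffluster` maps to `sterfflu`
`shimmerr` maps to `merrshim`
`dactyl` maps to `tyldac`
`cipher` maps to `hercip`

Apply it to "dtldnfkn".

The rule is to swap the front and back halves of the string.
Applying that to "dtldnfkn" gives "nfkndtld".

nfkndtld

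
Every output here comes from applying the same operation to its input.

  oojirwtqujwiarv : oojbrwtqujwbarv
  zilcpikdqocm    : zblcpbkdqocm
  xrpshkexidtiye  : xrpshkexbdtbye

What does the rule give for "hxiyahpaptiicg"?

hxbyahpaptbbcg

In each case the input is transformed by: replace every "i" with "b".
Doing the same to "hxiyahpaptiicg": "hxbyahpaptbbcg".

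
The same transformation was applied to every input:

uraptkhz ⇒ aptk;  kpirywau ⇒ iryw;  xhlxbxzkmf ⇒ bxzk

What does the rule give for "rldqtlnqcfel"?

nqcf

The pattern: move the last 2 characters to the front (rotate right by 2), then keep only the last 4 characters.
Working it through for "rldqtlnqcfel": intermediate "elrldqtlnqcf", final "nqcf".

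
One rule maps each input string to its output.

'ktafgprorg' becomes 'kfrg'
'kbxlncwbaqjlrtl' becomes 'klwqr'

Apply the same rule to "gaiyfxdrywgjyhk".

What's happening: keep one character in every 3, starting at position 1 (positions 1st, 4th, 7th, ...).
Doing the same to "gaiyfxdrywgjyhk": "gydwy".

gydwy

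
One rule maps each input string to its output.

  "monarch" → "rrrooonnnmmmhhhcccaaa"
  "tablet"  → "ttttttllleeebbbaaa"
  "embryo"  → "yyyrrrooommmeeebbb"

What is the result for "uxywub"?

yyyxxxwwwuuuuuubbb

Each output is the input with this applied: sort the characters into reverse alphabetical order, then repeat every character 3 times.
Working it through for "uxywub": intermediate "yxwuub", final "yyyxxxwwwuuuuuubbb".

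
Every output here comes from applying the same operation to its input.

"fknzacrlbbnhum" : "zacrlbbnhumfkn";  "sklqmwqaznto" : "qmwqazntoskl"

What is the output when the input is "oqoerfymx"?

erfymxoqo

In each case the input is transformed by: move the first 3 characters to the end (rotate left by 3).
Applying that to "oqoerfymx" gives "erfymxoqo".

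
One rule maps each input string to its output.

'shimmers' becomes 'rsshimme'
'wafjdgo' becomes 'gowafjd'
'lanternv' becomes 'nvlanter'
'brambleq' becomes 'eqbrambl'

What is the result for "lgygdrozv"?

In each case the input is transformed by: move the last 2 characters to the front (rotate right by 2).
So "lgygdrozv" becomes "zvlgygdro".

zvlgygdro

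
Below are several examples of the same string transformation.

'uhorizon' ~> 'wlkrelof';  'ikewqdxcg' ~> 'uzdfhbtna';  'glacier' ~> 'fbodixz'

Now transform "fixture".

robcfuq

Rule — shift every letter 3 places backward in the alphabet (wrapping around), then move the last 3 characters to the front (rotate right by 3).
"fixture" → "cfuqrob" → "robcfuq".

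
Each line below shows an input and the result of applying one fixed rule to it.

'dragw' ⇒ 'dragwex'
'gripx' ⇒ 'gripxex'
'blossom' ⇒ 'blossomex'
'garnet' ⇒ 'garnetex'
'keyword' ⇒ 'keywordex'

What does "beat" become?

beatex

The transformation: append "ex".
"beat" → "beatex".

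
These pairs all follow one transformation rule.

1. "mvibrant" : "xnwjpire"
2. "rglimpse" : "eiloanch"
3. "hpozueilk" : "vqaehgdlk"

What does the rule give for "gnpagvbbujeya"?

wcrxxqfauwcjl

The pattern: move the first 3 characters to the end (rotate left by 3), then shift every letter 4 places backward in the alphabet (wrapping around).
Doing the same to "gnpagvbbujeya": "wcrxxqfauwcjl".
(Check on "hpozueilk": → "zueilkhpo" → "vqaehgdlk" ✓)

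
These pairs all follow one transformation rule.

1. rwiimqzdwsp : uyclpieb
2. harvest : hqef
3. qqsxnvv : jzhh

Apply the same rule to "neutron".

fdaz

Each output is the input with this applied: delete the first 3 characters, then shift every letter 12 places forward in the alphabet (wrapping around).
"neutron" → "tron" → "fdaz".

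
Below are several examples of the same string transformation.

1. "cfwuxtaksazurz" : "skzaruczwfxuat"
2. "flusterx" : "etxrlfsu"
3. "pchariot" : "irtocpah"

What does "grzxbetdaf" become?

teadgfzrbx

In each case the input is transformed by: swap the front and back halves of the string, then swap each adjacent pair of characters (1↔2, 3↔4, ...).
Applying both steps to "grzxbetdaf": "etdafgrzxb", then "teadgfzrbx".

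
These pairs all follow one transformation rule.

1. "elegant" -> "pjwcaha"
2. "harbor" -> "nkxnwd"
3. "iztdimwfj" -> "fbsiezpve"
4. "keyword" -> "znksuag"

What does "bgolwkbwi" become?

esxgshkcx

Each output is the input with this applied: reverse the string, then shift every letter 4 places backward in the alphabet (wrapping around).
So "bgolwkbwi" becomes "esxgshkcx".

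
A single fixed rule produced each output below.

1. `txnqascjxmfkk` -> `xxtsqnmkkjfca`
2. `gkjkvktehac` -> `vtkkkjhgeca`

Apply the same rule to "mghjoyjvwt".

The transformation: sort the characters into reverse alphabetical order.
Doing the same to "mghjoyjvwt": "ywvtomjjhg".

ywvtomjjhg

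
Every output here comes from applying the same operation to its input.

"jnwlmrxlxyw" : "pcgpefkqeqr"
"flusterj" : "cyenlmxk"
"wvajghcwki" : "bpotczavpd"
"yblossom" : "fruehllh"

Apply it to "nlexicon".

ggexqbvh

Rule — move the last character to the front, then shift every letter 7 places backward in the alphabet (wrapping around).
On "nlexicon" that produces "ggexqbvh".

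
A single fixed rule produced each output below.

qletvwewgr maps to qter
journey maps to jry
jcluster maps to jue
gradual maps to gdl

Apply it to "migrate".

mre

What's happening: keep one character in every 3, starting at position 1 (positions 1st, 4th, 7th, ...).
Applying that to "migrate" gives "mre".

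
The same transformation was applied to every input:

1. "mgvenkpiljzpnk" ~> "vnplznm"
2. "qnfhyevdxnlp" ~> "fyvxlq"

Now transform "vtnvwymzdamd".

What's happening: move the first 2 characters to the end (rotate left by 2), then keep every other character starting from the first (positions 1st, 3rd, 5th, ...).
On "vtnvwymzdamd": the first step gives "nvwymzdamdvt", and the second then gives "nwmdmv".

nwmdmv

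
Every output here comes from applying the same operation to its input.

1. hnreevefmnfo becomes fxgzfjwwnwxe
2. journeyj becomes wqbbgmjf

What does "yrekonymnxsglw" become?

Rule — move the last 3 characters to the front (rotate right by 3), then shift every letter 8 places backward in the alphabet (wrapping around).
Working it through for "yrekonymnxsglw": intermediate "glwyrekonymnxs", final "ydoqjwcgfqefpk".

ydoqjwcgfqefpk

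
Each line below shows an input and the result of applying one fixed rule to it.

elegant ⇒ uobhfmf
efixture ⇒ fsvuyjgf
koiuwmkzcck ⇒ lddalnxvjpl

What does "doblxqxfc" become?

The transformation: shift every letter 1 place forward in the alphabet (wrapping around), then reverse the string.
On "doblxqxfc": the first step gives "epcmyrygd", and the second then gives "dgyrymcpe".

dgyrymcpe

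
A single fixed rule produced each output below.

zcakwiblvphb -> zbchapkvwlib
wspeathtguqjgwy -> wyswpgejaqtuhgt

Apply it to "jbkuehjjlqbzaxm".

jmbxkauzebhqjlj

In each case the input is transformed by: take characters alternately from the front and the back (1st, last, 2nd, 2nd-last, ...).
Applying that to "jbkuehjjlqbzaxm" gives "jmbxkauzebhqjlj".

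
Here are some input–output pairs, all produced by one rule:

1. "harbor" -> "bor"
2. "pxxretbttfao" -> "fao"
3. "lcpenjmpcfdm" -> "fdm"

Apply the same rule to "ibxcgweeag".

What's happening: keep only the last 3 characters.
For "ibxcgweeag" the result is "eag".

eag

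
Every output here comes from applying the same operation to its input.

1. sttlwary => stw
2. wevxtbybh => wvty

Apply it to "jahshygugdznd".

jhhggz

Looking at the pairs, the operation is to keep every other character starting from the first (positions 1st, 3rd, 5th, ...), then delete the last character.
Working it through for "jahshygugdznd": intermediate "jhhggzd", final "jhhggz".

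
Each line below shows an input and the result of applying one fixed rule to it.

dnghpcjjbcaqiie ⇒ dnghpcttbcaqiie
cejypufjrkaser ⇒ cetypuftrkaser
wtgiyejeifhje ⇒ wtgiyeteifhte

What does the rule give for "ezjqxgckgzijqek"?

eztqxgckgzitqek

Looking at the pairs, the operation is to replace every "j" with "t".
Doing the same to "ezjqxgckgzijqek": "eztqxgckgzitqek".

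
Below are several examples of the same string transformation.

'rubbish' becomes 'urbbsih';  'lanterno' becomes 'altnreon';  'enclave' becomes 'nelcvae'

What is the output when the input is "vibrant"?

What's happening: swap each adjacent pair of characters (1↔2, 3↔4, ...).
Applying that to "vibrant" gives "ivrbnat".

ivrbnat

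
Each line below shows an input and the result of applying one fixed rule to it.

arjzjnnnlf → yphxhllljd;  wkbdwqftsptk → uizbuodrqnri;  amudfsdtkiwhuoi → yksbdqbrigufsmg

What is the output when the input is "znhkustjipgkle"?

xlfisqrhgneijc

What's happening: shift every letter 2 places backward in the alphabet (wrapping around).
For "znhkustjipgkle" the result is "xlfisqrhgneijc".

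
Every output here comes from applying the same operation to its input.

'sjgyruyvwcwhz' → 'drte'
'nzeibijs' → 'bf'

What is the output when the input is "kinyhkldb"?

The pattern: keep one character in every 3, starting at position 3 (positions 3rd, 6th, 9th, ...), then shift every letter 3 places backward in the alphabet (wrapping around).
For "kinyhkldb", step one produces "nkb"; step two turns that into "khy".

khy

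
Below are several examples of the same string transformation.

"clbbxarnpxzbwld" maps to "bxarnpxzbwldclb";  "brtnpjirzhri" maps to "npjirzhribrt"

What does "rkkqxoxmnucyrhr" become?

The rule is to move the first 3 characters to the end (rotate left by 3).
So "rkkqxoxmnucyrhr" becomes "qxoxmnucyrhrrkk".

qxoxmnucyrhrrkk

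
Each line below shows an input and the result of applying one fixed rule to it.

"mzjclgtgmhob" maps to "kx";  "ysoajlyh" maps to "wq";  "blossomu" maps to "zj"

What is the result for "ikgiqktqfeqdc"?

The transformation: shift every letter 2 places backward in the alphabet (wrapping around), then keep only the first 2 characters.
"ikgiqktqfeqdc" → "giegoirodcoba" → "gi".

gi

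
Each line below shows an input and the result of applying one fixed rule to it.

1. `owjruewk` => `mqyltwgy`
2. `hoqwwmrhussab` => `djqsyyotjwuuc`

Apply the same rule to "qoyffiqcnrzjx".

The pattern: shift every letter 2 places forward in the alphabet (wrapping around), then move the last character to the front.
"qoyffiqcnrzjx" → "sqahhkseptblz" → "zsqahhkseptbl".

zsqahhkseptbl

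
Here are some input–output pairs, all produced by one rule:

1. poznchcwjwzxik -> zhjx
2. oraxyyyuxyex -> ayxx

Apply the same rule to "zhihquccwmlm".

iuwm

What's happening: keep one character in every 3, starting at position 3 (positions 3rd, 6th, 9th, ...).
On "zhihquccwmlm" that produces "iuwm".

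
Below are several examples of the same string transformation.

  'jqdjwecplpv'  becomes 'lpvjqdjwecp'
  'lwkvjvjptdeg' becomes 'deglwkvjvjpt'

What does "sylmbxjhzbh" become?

The transformation: move the last 3 characters to the front (rotate right by 3).
Applying that to "sylmbxjhzbh" gives "zbhsylmbxjh".

zbhsylmbxjh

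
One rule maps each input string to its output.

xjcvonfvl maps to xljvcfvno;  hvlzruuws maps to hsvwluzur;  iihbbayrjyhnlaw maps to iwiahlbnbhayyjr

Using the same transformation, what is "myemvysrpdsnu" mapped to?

muynesmdvpyrs

The rule is to take characters alternately from the front and the back (1st, last, 2nd, 2nd-last, ...).
So "myemvysrpdsnu" becomes "muynesmdvpyrs".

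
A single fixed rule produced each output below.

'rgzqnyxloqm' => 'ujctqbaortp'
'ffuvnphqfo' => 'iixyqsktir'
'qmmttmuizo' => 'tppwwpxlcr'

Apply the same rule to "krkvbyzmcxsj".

Looking at the pairs, the operation is to shift every letter 3 places forward in the alphabet (wrapping around).
Doing the same to "krkvbyzmcxsj": "nunyebcpfavm".

nunyebcpfavm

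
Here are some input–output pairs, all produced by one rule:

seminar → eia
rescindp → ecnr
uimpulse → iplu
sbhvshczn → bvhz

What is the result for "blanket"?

In each case the input is transformed by: swap the first and last characters, then keep every other character starting from the second (positions 2nd, 4th, 6th, ...).
Applying both steps to "blanket": "tlankeb", then "lne".

lne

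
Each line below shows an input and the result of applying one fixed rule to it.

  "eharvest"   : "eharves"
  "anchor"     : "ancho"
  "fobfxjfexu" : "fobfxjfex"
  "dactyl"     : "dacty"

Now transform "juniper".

What's happening: delete the last character.
Applying that to "juniper" gives "junipe".

junipe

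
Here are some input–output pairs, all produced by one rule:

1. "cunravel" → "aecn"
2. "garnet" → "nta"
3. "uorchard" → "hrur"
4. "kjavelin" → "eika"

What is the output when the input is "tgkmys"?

The rule is to swap the front and back halves of the string, then keep every other character starting from the first (positions 1st, 3rd, 5th, ...).
Working it through for "tgkmys": intermediate "mystgk", final "msg".

msg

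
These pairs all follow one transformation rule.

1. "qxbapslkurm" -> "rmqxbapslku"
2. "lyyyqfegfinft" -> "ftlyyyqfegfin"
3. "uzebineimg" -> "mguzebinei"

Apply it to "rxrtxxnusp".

In each case the input is transformed by: move the last 2 characters to the front (rotate right by 2).
On "rxrtxxnusp" that produces "sprxrtxxnu".

sprxrtxxnu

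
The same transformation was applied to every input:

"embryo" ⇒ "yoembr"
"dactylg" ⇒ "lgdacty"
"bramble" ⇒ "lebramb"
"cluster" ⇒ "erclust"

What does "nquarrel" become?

elnquarr

Each output is the input with this applied: move the last 2 characters to the front (rotate right by 2).
"nquarrel" → "elnquarr".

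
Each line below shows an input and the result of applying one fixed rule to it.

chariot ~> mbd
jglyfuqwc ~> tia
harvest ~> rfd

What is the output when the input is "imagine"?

What's happening: shift every letter 10 places forward in the alphabet (wrapping around), then keep one character in every 3, starting at position 1 (positions 1st, 4th, 7th, ...).
For "imagine", step one produces "swkqsxo"; step two turns that into "sqo".
(Check on "jglyfuqwc": → "tqvipeagm" → "tia" ✓)

sqo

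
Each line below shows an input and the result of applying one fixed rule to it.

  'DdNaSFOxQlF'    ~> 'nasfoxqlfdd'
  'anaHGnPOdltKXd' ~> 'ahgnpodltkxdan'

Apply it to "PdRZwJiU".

rzwjiupd

The rule is to move the first 2 characters to the end (rotate left by 2), then convert every letter to lowercase.
For "PdRZwJiU", step one produces "RZwJiUPd"; step two turns that into "rzwjiupd".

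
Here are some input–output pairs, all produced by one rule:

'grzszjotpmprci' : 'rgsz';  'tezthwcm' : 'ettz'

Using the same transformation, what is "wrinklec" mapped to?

rwni

The pattern: swap each adjacent pair of characters (1↔2, 3↔4, ...), then keep only the first 4 characters.
Applying that to "wrinklec" gives "rwni".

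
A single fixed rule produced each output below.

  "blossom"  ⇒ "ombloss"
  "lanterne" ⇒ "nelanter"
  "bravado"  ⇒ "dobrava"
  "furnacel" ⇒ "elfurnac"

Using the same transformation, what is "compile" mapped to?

What's happening: move the last 2 characters to the front (rotate right by 2).
For "compile" the result is "lecompi".

lecompi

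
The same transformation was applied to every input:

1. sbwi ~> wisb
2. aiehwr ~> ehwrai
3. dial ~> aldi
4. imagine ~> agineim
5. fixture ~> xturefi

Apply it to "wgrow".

The transformation: move the first 2 characters to the end (rotate left by 2).
So "wgrow" becomes "rowwg".

rowwg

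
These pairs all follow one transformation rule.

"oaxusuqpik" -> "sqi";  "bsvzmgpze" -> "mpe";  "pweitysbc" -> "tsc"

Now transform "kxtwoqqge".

The rule is to keep every other character starting from the first (positions 1st, 3rd, 5th, ...), then keep only the last 3 characters.
So "kxtwoqqge" becomes "oqe".

oqe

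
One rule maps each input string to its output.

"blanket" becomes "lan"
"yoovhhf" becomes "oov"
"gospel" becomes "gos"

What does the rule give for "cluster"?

lus

Each output is the input with this applied: move the last 3 characters to the front (rotate right by 3), then keep only the last 3 characters.
On "cluster": the first step gives "terclus", and the second then gives "lus".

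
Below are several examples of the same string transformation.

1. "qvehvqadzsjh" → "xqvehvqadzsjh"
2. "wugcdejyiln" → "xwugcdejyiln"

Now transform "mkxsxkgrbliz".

xmkxsxkgrbliz

Looking at the pairs, the operation is to prepend "x".
So "mkxsxkgrbliz" becomes "xmkxsxkgrbliz".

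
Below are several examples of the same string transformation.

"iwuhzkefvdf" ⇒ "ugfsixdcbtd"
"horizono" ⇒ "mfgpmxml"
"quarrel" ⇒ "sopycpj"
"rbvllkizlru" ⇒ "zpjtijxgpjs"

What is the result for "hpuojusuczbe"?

Each output is the input with this applied: shift every letter 2 places backward in the alphabet (wrapping around), then swap each adjacent pair of characters (1↔2, 3↔4, ...).
For "hpuojusuczbe", step one produces "fnsmhsqsaxzc"; step two turns that into "nfmsshsqxacz".

nfmsshsqxacz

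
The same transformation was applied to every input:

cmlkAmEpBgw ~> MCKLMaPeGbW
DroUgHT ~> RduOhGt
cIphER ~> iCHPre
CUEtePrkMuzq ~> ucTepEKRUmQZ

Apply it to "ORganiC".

In each case the input is transformed by: flip the case of every letter, then swap each adjacent pair of characters (1↔2, 3↔4, ...).
Working it through for "ORganiC": intermediate "orGANIc", final "roAGINc".

roAGINc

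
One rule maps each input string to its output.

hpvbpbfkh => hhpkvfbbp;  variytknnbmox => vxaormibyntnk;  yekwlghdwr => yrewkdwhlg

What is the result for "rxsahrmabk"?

rkxbsaamhr

The rule is to take characters alternately from the front and the back (1st, last, 2nd, 2nd-last, ...).
"rxsahrmabk" → "rkxbsaamhr".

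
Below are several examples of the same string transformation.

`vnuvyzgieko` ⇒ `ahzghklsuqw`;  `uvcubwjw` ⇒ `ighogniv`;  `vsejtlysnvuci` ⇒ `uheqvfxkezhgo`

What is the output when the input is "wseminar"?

dieqyuzm

The pattern: shift every letter 12 places forward in the alphabet (wrapping around), then move the last character to the front.
Starting from "wseminar": after the first operation, "ieqyuzmd"; after the second, "dieqyuzm".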